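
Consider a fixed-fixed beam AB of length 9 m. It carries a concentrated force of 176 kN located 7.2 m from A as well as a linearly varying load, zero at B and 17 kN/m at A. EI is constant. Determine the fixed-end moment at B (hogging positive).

M_B = 248.7 kN·m

Release both end moments; the primary structure is a simply-supported span AB with redundants M_A and M_B.
On the primary (simply-supported) span, the end slopes from the loading are:
  at A: point load 176 at a = 7.2: Pab(L + b)/(6LEI) = 456.2/EI
  at B: point load 176 at a = 7.2: Pab(L + a)/(6LEI) = 684.3/EI
  at A: triangular load, peak 17: w₀L³/(45EI) = 275.4/EI
  at B: triangular load, peak 17: 7w₀L³/(360EI) = 241/EI
  θ_A0 = 731.6/EI,  θ_B0 = 925.3/EI
Flexibility coefficients: a unit moment at one end gives L/(3EI) there and L/(6EI) at the far end, so f₁₁ = f₂₂ = 3/EI and f₁₂ = f₂₁ = 1.5/EI.
Compatibility — zero rotation at each built-in end:
  3 M_A + 1.5 M_B = 731.6
  1.5 M_A + 3 M_B = 925.3
Solving the pair gives M_A = 119.5 kN·m and M_B = 248.7 kN·m (hogging).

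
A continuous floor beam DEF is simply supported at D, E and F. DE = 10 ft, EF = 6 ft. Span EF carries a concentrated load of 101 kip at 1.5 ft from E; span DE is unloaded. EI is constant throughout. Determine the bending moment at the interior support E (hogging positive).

Release continuity at E by inserting a hinge; the redundant is the internal moment M_E. The primary structure is two simply-supported spans DE and EF.
Rotations at E on the released spans (each span's end-slope, ×1/EI):
  span EF: point load 101 at a = 1.5: Pab(L + b)/(6LEI) = 198.8/EI
  relative rotation θ_0 = (0 + 198.8)/EI = 198.8/EI
A unit hogging moment at E produces rotation L₁/(3EI) + L₂/(3EI) = 5.333/EI.
Compatibility: M_E·(L₁+L₂)/(3EI) = θ_0, giving M_E = 37.28 kip·ft (hogging).

M_E = 37.28 kip·ft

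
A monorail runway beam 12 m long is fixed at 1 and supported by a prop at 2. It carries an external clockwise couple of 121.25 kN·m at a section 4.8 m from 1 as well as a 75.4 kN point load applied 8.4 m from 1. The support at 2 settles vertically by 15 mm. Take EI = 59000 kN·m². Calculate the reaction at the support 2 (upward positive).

Choose R_2 as the redundant. The primary structure is the cantilever fixed at 1.
Primary-structure tip deflection at 2 by superposition:
  clockwise couple 121.25 at a = 4.8: M₀a(2L − a)/(2EI) = 5587/EI
  point load 75.4 at a = 8.4: Pa²(3L − a)/(6EI) = 24473/EI
  δ_0 = 30060/EI
Flexibility coefficient — unit upward force at 2: δ_{22} = L³/(3EI) = 576/EI.
With EI = 59000 kN·m²: δ_0 = 0.5095 m and δ_{22} = 0.009763 m/kN.
Compatibility — the beam at 2 must follow the support down by 0.015 m: δ_0 − R_2·δ_{22} = 0.015, so R_2 = (0.5095 − 0.015)/0.009763 = 50.65 kN.

R_2 = 50.65 kN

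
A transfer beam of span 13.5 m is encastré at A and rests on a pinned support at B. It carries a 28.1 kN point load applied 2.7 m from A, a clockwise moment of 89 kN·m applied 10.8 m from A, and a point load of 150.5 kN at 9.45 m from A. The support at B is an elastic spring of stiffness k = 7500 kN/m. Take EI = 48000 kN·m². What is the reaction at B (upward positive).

Choose R_B as the redundant. The primary structure is the cantilever fixed at A.
Deflection at B on the released cantilever, summing each load's contribution:
  point load 28.1 at a = 2.7: Pa²(3L − a)/(6EI) = 1291/EI
  clockwise couple 89 at a = 10.8: M₀a(2L − a)/(2EI) = 7786/EI
  point load 150.5 at a = 9.45: Pa²(3L − a)/(6EI) = 69552/EI
  δ_0 = 78628/EI
Tip deflection under a unit load at B: L³/(3EI) = 820.1/EI.
With EI = 48000 kN·m²: δ_0 = 1.6381 m and δ_{BB} = 0.017086 m/kN.
Compatibility — the spring shortens by R_B/k under the reaction it provides: δ_0 − R_B·δ_{BB} = R_B/k. With 1/k = 0.000133 m/kN, R_B = δ_0 / (δ_{BB} + 1/k) = 1.6381 / (0.017086 + 0.000133) = 95.13 kN.

R_B = 95.13 kN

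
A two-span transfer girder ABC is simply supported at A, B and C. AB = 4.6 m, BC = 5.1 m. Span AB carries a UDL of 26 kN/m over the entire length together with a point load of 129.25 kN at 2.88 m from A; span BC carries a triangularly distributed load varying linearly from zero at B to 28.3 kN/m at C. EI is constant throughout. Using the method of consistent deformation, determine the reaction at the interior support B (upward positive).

Take M_B as the redundant. Released structure: two simple spans AB and BC with a hinge at B.
Discontinuity in slope at B on the released structure — sum the simple-span end rotations:
  span AB: UDL 26: wL³/(24EI) = 105.4/EI
  span AB: point load 129.25 at a = 2.88: Pab(L + a)/(6LEI) = 173.5/EI
  span BC: triangular load, peak 28.3: 7w₀L³/(360EI) = 72.99/EI
  relative rotation θ_0 = (279 + 72.99)/EI = 352/EI
A unit hogging moment at B produces rotation L₁/(3EI) + L₂/(3EI) = 3.233/EI.
Compatibility: M_B·(L₁+L₂)/(3EI) = θ_0, giving M_B = 108.9 kN·m (hogging).
Span AB, ΣM about A with M_B applied at B: R_B^{AB}·4.6 = 647.3 + 108.9, so R_B^{AB} = 164.4 kN and R_A = 248.8 − 164.4 = 84.46 kN.
Span BC, ΣM about C: R_B^{BC}·5.1 = 122.7 + 108.9, so R_B^{BC} = 45.4 kN and R_C = 72.17 − 45.4 = 26.77 kN.
R_B = 164.4 + 45.4 = 209.8 kN.

R_B = 209.8 kN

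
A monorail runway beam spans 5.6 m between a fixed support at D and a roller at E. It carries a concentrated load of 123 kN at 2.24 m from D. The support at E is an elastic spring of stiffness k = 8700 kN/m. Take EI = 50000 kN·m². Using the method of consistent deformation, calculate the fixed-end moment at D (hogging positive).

Remove the prop at E; the released (primary) structure is a cantilever built in at D.
Primary-structure tip deflection at E by superposition:
  point load 123 at a = 2.24: Pa²(3L − a)/(6EI) = 1498/EI
Tip deflection under a unit load at E: L³/(3EI) = 58.54/EI.
With EI = 50000 kN·m²: δ_0 = 0.029953 m and δ_{EE} = 0.001171 m/kN.
Compatibility — the spring shortens by R_E/k under the reaction it provides: δ_0 − R_E·δ_{EE} = R_E/k. With 1/k = 0.000115 m/kN, R_E = δ_0 / (δ_{EE} + 1/k) = 0.029953 / (0.001171 + 0.000115) = 23.3 kN.
Moment equilibrium about D: M_D = Σ(load moments about D) − R_E·L = 275.5 − 23.3×5.6 = 145.1 kN·m.

M_D = 145.1 kN·m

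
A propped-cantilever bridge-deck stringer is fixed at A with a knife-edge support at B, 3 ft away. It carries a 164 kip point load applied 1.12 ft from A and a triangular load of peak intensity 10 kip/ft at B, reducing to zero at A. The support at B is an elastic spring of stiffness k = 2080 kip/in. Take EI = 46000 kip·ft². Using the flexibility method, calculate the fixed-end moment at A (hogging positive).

M_A = 118.4 kip·ft

Choose R_B as the redundant. The primary structure is the cantilever fixed at A.
Primary-structure tip deflection at B by superposition:
  point load 164 at a = 1.12: Pa²(3L − a)/(6EI) = 270.2/EI
  triangular load, peak 10 at the free end: 11w₀L⁴/(120EI) = 74.25/EI
  δ_0 = 344.4/EI
Flexibility coefficient — unit upward force at B: δ_{BB} = L³/(3EI) = 9/EI.
With EI = 46000 kip·ft²: δ_0 = 0.007488 ft and δ_{BB} = 0.000196 ft/kip.
Compatibility — the spring shortens by R_B/k under the reaction it provides: δ_0 − R_B·δ_{BB} = R_B/k. With 1/k = 1/(2080×12) ft/kip = 0.00004 ft/kip, R_B = δ_0 / (δ_{BB} + 1/k) = 0.007488 / (0.000196 + 0.00004) = 31.77 kip.
Moment equilibrium about A: M_A = Σ(load moments about A) − R_B·L = 213.7 − 31.77×3 = 118.4 kip·ft.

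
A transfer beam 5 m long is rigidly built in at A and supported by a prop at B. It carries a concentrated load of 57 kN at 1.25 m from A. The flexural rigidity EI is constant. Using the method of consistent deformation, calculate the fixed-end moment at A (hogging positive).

M_A = 46.76 kN·m

Remove the prop at B; the released (primary) structure is a cantilever built in at A.
Downward deflection at the released point B due to the loads:
  point load 57 at a = 1.25: Pa²(3L − a)/(6EI) = 204.1/EI
Flexibility coefficient — unit upward force at B: δ_{BB} = L³/(3EI) = 41.67/EI.
Compatibility at B: δ_0 − R_B·δ_{BB} = 0, so R_B = 204.1/41.67 = 4.898 kN.
Moment equilibrium about A: M_A = Σ(load moments about A) − R_B·L = 71.25 − 4.898×5 = 46.76 kN·m.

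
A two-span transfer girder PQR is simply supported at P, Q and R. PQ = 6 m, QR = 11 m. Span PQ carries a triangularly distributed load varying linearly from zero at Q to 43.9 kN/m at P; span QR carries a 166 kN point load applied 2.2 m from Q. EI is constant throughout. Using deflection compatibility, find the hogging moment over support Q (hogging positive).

M_Q = 202.7 kN·m

Take M_Q as the redundant. Released structure: two simple spans PQ and QR with a hinge at Q.
End slopes at the hinge Q, treating each span as simply supported:
  span PQ: triangular load, peak 43.9: 7w₀L³/(360EI) = 184.4/EI
  span QR: point load 166 at a = 2.2: Pab(L + b)/(6LEI) = 964.1/EI
  relative rotation θ_0 = (184.4 + 964.1)/EI = 1149/EI
A unit hogging moment at Q produces rotation L₁/(3EI) + L₂/(3EI) = 5.667/EI.
Compatibility: M_Q·(L₁+L₂)/(3EI) = θ_0, giving M_Q = 202.7 kN·m (hogging).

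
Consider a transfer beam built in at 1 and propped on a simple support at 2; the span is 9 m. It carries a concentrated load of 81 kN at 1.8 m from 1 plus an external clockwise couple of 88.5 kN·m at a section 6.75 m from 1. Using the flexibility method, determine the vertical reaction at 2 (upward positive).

R_2 = 18.36 kN

Choose R_2 as the redundant. The primary structure is the cantilever fixed at 1.
Downward deflection at the released point 2 due to the loads:
  point load 81 at a = 1.8: Pa²(3L − a)/(6EI) = 1102/EI
  clockwise couple 88.5 at a = 6.75: M₀a(2L − a)/(2EI) = 3360/EI
  δ_0 = 4462/EI
Flexibility coefficient — unit upward force at 2: δ_{22} = L³/(3EI) = 243/EI.
The prop prevents deflection at 2: R_2 = δ_0/δ_{22} = 4462/243 = 18.36 kN.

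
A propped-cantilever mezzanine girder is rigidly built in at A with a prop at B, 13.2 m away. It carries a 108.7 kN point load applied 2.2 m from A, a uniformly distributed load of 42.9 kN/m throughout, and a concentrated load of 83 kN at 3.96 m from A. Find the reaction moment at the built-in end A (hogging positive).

M_A = 1313 kN·m

Take the reaction at B as the redundant and release it; the primary structure is a cantilever fixed at A.
Free-end deflection of the primary structure under the applied loading (downward +):
  point load 108.7 at a = 2.2: Pa²(3L − a)/(6EI) = 3279/EI
  UDL 42.9: wL⁴/(8EI) = 162803/EI
  point load 83 at a = 3.96: Pa²(3L − a)/(6EI) = 7731/EI
  δ_0 = 173814/EI
Tip deflection under a unit load at B: L³/(3EI) = 766.7/EI.
The prop prevents deflection at B: R_B = δ_0/δ_{BB} = 173814/766.7 = 226.7 kN.
Moment equilibrium about A: M_A = Σ(load moments about A) − R_B·L = 4305 − 226.7×13.2 = 1313 kN·m.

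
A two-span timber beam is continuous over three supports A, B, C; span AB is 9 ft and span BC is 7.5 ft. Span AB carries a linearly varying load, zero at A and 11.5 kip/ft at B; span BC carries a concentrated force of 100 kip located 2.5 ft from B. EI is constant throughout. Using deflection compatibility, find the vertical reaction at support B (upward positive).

Take M_B as the redundant. Released structure: two simple spans AB and BC with a hinge at B.
Discontinuity in slope at B on the released structure — sum the simple-span end rotations:
  span AB: triangular load, peak 11.5: w₀L³/(45EI) = 186.3/EI
  span BC: point load 100 at a = 2.5: Pab(L + b)/(6LEI) = 347.2/EI
  relative rotation θ_0 = (186.3 + 347.2)/EI = 533.5/EI
A unit hogging moment at B produces rotation L₁/(3EI) + L₂/(3EI) = 5.5/EI.
Slope continuity at B: θ_0 = M_B·5.5/EI, so M_B = 533.5/5.5 = 97 kip·ft (hogging).
Span AB, ΣM about A with M_B applied at B: R_B^{AB}·9 = 310.5 + 97, so R_B^{AB} = 45.28 kip and R_A = 51.75 − 45.28 = 6.472 kip.
Span BC, ΣM about C: R_B^{BC}·7.5 = 500 + 97, so R_B^{BC} = 79.6 kip and R_C = 100 − 79.6 = 20.4 kip.
R_B = 45.28 + 79.6 = 124.9 kip.

R_B = 124.9 kip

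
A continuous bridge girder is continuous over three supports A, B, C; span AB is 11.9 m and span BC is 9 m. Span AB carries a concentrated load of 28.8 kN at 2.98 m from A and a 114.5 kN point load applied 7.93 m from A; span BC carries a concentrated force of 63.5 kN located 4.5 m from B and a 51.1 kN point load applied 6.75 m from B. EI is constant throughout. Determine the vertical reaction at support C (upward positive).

Insert a hinge at B; M_B is the redundant, and each span becomes simply supported.
End slopes at the hinge B, treating each span as simply supported:
  span AB: point load 28.8 at a = 2.98: Pab(L + a)/(6LEI) = 159.5/EI
  span AB: point load 114.5 at a = 7.93: Pab(L + a)/(6LEI) = 1001/EI
  span BC: point load 63.5 at a = 4.5: Pab(L + b)/(6LEI) = 321.5/EI
  span BC: point load 51.1 at a = 6.75: Pab(L + b)/(6LEI) = 161.7/EI
  relative rotation θ_0 = (1161 + 483.2)/EI = 1644/EI
A unit hogging moment at B produces rotation L₁/(3EI) + L₂/(3EI) = 6.967/EI.
Slope continuity at B: θ_0 = M_B·6.967/EI, so M_B = 1644/6.967 = 236 kN·m (hogging).
Span BC, ΣM about C: R_B^{BC}·9 = 400.7 + 236, so R_B^{BC} = 70.74 kN and R_C = 114.6 − 70.74 = 43.86 kN.

R_C = 43.86 kN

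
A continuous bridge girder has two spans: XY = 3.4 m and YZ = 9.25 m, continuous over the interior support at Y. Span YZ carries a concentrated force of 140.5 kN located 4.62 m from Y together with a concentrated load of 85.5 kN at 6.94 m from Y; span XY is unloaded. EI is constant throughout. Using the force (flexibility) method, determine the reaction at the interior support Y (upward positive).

R_Y = 190.6 kN

Take M_Y as the redundant. Released structure: two simple spans XY and YZ with a hinge at Y.
End slopes at the hinge Y, treating each span as simply supported:
  span YZ: point load 140.5 at a = 4.62: Pab(L + b)/(6LEI) = 751.6/EI
  span YZ: point load 85.5 at a = 6.94: Pab(L + b)/(6LEI) = 285.5/EI
  relative rotation θ_0 = (0 + 1037)/EI = 1037/EI
A unit hogging moment at Y produces rotation L₁/(3EI) + L₂/(3EI) = 4.217/EI.
Slope continuity at Y: θ_0 = M_Y·4.217/EI, so M_Y = 1037/4.217 = 246 kN·m (hogging).
Span XY, ΣM about X with M_Y applied at Y: R_Y^{XY}·3.4 = 0 + 246, so R_Y^{XY} = 72.34 kN and R_X = 0 − 72.34 = -72.34 kN.
Span YZ, ΣM about Z: R_Y^{YZ}·9.25 = 848 + 246, so R_Y^{YZ} = 118.3 kN and R_Z = 226 − 118.3 = 107.7 kN.
R_Y = 72.34 + 118.3 = 190.6 kN.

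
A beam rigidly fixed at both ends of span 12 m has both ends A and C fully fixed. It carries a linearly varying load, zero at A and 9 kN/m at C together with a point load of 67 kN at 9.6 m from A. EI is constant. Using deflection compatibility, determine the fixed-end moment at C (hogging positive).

Release both end moments; the primary structure is a simply-supported span AC with redundants M_A and M_C.
End rotations of the released simple span under the applied load (×1/EI):
  at A: triangular load, peak 9: 7w₀L³/(360EI) = 302.4/EI
  at C: triangular load, peak 9: w₀L³/(45EI) = 345.6/EI
  at A: point load 67 at a = 9.6: Pab(L + b)/(6LEI) = 308.7/EI
  at C: point load 67 at a = 9.6: Pab(L + a)/(6LEI) = 463.1/EI
  θ_A0 = 611.1/EI,  θ_C0 = 808.7/EI
Flexibility coefficients: a unit moment at one end gives L/(3EI) there and L/(6EI) at the far end, so f₁₁ = f₂₂ = 4/EI and f₁₂ = f₂₁ = 2/EI.
Compatibility — zero rotation at each built-in end:
  4 M_A + 2 M_C = 611.1
  2 M_A + 4 M_C = 808.7
Solving the pair gives M_A = 68.93 kN·m and M_C = 167.7 kN·m (hogging).

M_C = 167.7 kN·m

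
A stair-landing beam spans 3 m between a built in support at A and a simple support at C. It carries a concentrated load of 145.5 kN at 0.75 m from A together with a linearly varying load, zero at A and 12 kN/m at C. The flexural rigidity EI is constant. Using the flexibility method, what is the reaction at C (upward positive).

R_C = 22.4 kN

Remove the prop at C; the released (primary) structure is a cantilever built in at A.
Deflection at C on the released cantilever, summing each load's contribution:
  point load 145.5 at a = 0.75: Pa²(3L − a)/(6EI) = 112.5/EI
  triangular load, peak 12 at the free end: 11w₀L⁴/(120EI) = 89.1/EI
  δ_0 = 201.6/EI
Tip deflection under a unit load at C: L³/(3EI) = 9/EI.
Compatibility at C: δ_0 − R_C·δ_{CC} = 0, so R_C = 201.6/9 = 22.4 kN.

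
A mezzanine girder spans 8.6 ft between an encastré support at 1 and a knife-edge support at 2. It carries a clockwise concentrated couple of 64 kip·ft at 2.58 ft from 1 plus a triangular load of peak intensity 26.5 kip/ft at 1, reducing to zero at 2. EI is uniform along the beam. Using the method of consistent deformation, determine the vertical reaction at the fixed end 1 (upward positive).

Take the reaction at 2 as the redundant and release it; the primary structure is a cantilever fixed at 1.
Free-end deflection of the primary structure under the applied loading (downward +):
  clockwise couple 64 at a = 2.58: M₀a(2L − a)/(2EI) = 1207/EI
  triangular load, peak 26.5 at the fixed end: w₀L⁴/(30EI) = 4832/EI
  δ_0 = 6039/EI
Tip deflection under a unit load at 2: L³/(3EI) = 212/EI.
Compatibility at 2: δ_0 − R_2·δ_{22} = 0, so R_2 = 6039/212 = 28.48 kip.
Vertical equilibrium: R_1 = ΣP − R_2 = 114 − 28.48 = 85.47 kip.

R_1 = 85.47 kip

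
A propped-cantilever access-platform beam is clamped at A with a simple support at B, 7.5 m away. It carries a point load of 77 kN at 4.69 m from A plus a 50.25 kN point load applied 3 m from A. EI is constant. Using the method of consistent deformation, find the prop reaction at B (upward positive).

R_B = 46.2 kN

Release the roller at B. Primary structure: cantilever fixed at A.
Primary-structure tip deflection at B by superposition:
  point load 77 at a = 4.69: Pa²(3L − a)/(6EI) = 5027/EI
  point load 50.25 at a = 3: Pa²(3L − a)/(6EI) = 1470/EI
  δ_0 = 6497/EI
Flexibility coefficient — unit upward force at B: δ_{BB} = L³/(3EI) = 140.6/EI.
Compatibility at B: δ_0 − R_B·δ_{BB} = 0, so R_B = 6497/140.6 = 46.2 kN.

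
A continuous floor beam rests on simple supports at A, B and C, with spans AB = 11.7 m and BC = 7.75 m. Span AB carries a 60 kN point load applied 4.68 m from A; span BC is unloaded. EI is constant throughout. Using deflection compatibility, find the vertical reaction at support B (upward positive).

Release continuity at B by inserting a hinge; the redundant is the internal moment M_B. The primary structure is two simply-supported spans AB and BC.
Rotations at B on the released spans (each span's end-slope, ×1/EI):
  span AB: point load 60 at a = 4.68: Pab(L + a)/(6LEI) = 460/EI
  relative rotation θ_0 = (460 + 0)/EI = 460/EI
A unit hogging moment at B produces rotation L₁/(3EI) + L₂/(3EI) = 6.483/EI.
Slope continuity at B: θ_0 = M_B·6.483/EI, so M_B = 460/6.483 = 70.94 kN·m (hogging).
Span AB, ΣM about A with M_B applied at B: R_B^{AB}·11.7 = 280.8 + 70.94, so R_B^{AB} = 30.06 kN and R_A = 60 − 30.06 = 29.94 kN.
Span BC, ΣM about C: R_B^{BC}·7.75 = 0 + 70.94, so R_B^{BC} = 9.154 kN and R_C = 0 − 9.154 = -9.154 kN.
R_B = 30.06 + 9.154 = 39.22 kN.

R_B = 39.22 kN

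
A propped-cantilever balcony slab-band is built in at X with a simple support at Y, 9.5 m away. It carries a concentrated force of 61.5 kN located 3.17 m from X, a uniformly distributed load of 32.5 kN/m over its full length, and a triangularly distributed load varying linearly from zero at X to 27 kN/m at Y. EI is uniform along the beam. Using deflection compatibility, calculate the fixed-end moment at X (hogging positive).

M_X = 617 kN·m

Release the roller at Y. Primary structure: cantilever fixed at X.
Primary-structure tip deflection at Y by superposition:
  point load 61.5 at a = 3.17: Pa²(3L − a)/(6EI) = 2609/EI
  UDL 32.5: wL⁴/(8EI) = 33089/EI
  triangular load, peak 27 at the free end: 11w₀L⁴/(120EI) = 20159/EI
  δ_0 = 55857/EI
Flexibility coefficient — unit upward force at Y: δ_{YY} = L³/(3EI) = 285.8/EI.
The prop prevents deflection at Y: R_Y = δ_0/δ_{YY} = 55857/285.8 = 195.4 kN.
Moment equilibrium about X: M_X = Σ(load moments about X) − R_Y·L = 2474 − 195.4×9.5 = 617 kN·m.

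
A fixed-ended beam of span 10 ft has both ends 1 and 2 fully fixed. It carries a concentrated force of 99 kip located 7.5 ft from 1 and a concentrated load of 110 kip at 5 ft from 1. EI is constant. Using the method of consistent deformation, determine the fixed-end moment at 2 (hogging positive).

M_2 = 276.7 kip·ft

Release both end moments; the primary structure is a simply-supported span 12 with redundants M_1 and M_2.
End rotations of the released simple span under the applied load (×1/EI):
  at 1: point load 99 at a = 7.5: Pab(L + b)/(6LEI) = 386.7/EI
  at 2: point load 99 at a = 7.5: Pab(L + a)/(6LEI) = 541.4/EI
  at 1: point load 110 at a = 5: Pab(L + b)/(6LEI) = 687.5/EI
  at 2: point load 110 at a = 5: Pab(L + a)/(6LEI) = 687.5/EI
  θ_10 = 1074/EI,  θ_20 = 1229/EI
Flexibility coefficients: a unit moment at one end gives L/(3EI) there and L/(6EI) at the far end, so f₁₁ = f₂₂ = 3.333/EI and f₁₂ = f₂₁ = 1.667/EI.
Compatibility — zero rotation at each built-in end:
  3.333 M_1 + 1.667 M_2 = 1074
  1.667 M_1 + 3.333 M_2 = 1229
Solving the pair gives M_1 = 183.9 kip·ft and M_2 = 276.7 kip·ft (hogging).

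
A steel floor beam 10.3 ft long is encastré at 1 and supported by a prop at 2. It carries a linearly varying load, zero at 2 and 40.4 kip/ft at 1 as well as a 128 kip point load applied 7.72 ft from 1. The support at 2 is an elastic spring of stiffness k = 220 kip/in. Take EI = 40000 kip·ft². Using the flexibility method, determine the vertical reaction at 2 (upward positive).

Remove the prop at 2; the released (primary) structure is a cantilever built in at 1.
Downward deflection at the released point 2 due to the loads:
  triangular load, peak 40.4 at the fixed end: w₀L⁴/(30EI) = 15157/EI
  point load 128 at a = 7.72: Pa²(3L − a)/(6EI) = 29472/EI
  δ_0 = 44629/EI
Tip deflection under a unit load at 2: L³/(3EI) = 364.2/EI.
With EI = 40000 kip·ft²: δ_0 = 1.1157 ft and δ_{22} = 0.009106 ft/kip.
Compatibility — the spring shortens by R_2/k under the reaction it provides: δ_0 − R_2·δ_{22} = R_2/k. With 1/k = 1/(220×12) ft/kip = 0.000379 ft/kip, R_2 = δ_0 / (δ_{22} + 1/k) = 1.1157 / (0.009106 + 0.000379) = 117.6 kip.

R_2 = 117.6 kip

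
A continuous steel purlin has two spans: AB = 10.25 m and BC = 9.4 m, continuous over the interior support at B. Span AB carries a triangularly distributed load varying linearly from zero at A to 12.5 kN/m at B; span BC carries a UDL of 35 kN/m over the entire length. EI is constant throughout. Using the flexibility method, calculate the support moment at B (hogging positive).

Take M_B as the redundant. Released structure: two simple spans AB and BC with a hinge at B.
Discontinuity in slope at B on the released structure — sum the simple-span end rotations:
  span AB: triangular load, peak 12.5: w₀L³/(45EI) = 299.1/EI
  span BC: UDL 35: wL³/(24EI) = 1211/EI
  relative rotation θ_0 = (299.1 + 1211)/EI = 1510/EI
A unit hogging moment at B produces rotation L₁/(3EI) + L₂/(3EI) = 6.55/EI.
Compatibility: M_B·(L₁+L₂)/(3EI) = θ_0, giving M_B = 230.6 kN·m (hogging).

M_B = 230.6 kN·m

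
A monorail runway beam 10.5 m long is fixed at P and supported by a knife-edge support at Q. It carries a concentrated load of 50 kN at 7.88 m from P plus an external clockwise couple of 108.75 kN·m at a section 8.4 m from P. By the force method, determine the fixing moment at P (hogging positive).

Take the reaction at Q as the redundant and release it; the primary structure is a cantilever fixed at P.
Primary-structure tip deflection at Q by superposition:
  point load 50 at a = 7.88: Pa²(3L − a)/(6EI) = 12222/EI
  clockwise couple 108.75 at a = 8.4: M₀a(2L − a)/(2EI) = 5755/EI
  δ_0 = 17977/EI
Tip deflection under a unit load at Q: L³/(3EI) = 385.9/EI.
Compatibility at Q: δ_0 − R_Q·δ_{QQ} = 0, so R_Q = 17977/385.9 = 46.59 kN.
Moment equilibrium about P: M_P = Σ(load moments about P) − R_Q·L = 502.8 − 46.59×10.5 = 13.57 kN·m.

M_P = 13.57 kN·m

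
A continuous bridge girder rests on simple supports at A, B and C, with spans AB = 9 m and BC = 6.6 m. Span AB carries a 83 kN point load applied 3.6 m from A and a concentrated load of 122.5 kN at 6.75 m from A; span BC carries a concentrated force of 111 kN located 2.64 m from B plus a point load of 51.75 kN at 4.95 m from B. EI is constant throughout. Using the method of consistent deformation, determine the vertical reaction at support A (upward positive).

R_A = 52.29 kN

Insert a hinge at B; M_B is the redundant, and each span becomes simply supported.
Rotations at B on the released spans (each span's end-slope, ×1/EI):
  span AB: point load 83 at a = 3.6: Pab(L + a)/(6LEI) = 376.5/EI
  span AB: point load 122.5 at a = 6.75: Pab(L + a)/(6LEI) = 542.6/EI
  span BC: point load 111 at a = 2.64: Pab(L + b)/(6LEI) = 309.5/EI
  span BC: point load 51.75 at a = 4.95: Pab(L + b)/(6LEI) = 88.06/EI
  relative rotation θ_0 = (919.1 + 397.5)/EI = 1317/EI
A unit hogging moment at B produces rotation L₁/(3EI) + L₂/(3EI) = 5.2/EI.
Compatibility: M_B·(L₁+L₂)/(3EI) = θ_0, giving M_B = 253.2 kN·m (hogging).
Span AB, ΣM about A with M_B applied at B: R_B^{AB}·9 = 1126 + 253.2, so R_B^{AB} = 153.2 kN and R_A = 205.5 − 153.2 = 52.29 kN.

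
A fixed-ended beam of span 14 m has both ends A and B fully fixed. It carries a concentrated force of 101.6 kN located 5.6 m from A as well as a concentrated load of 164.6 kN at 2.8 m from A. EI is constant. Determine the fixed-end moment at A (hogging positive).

M_A = 499.8 kN·m

Take the two fixed-end moments M_A, M_B as redundants; the released structure is the simple span AB.
End rotations of the released simple span under the applied load (×1/EI):
  at A: point load 101.6 at a = 5.6: Pab(L + b)/(6LEI) = 1274/EI
  at B: point load 101.6 at a = 5.6: Pab(L + a)/(6LEI) = 1115/EI
  at A: point load 164.6 at a = 2.8: Pab(L + b)/(6LEI) = 1549/EI
  at B: point load 164.6 at a = 2.8: Pab(L + a)/(6LEI) = 1032/EI
  θ_A0 = 2823/EI,  θ_B0 = 2148/EI
Flexibility coefficients: a unit moment at one end gives L/(3EI) there and L/(6EI) at the far end, so f₁₁ = f₂₂ = 4.667/EI and f₁₂ = f₂₁ = 2.333/EI.
Compatibility — zero rotation at each built-in end:
  4.667 M_A + 2.333 M_B = 2823
  2.333 M_A + 4.667 M_B = 2148
Solving the pair gives M_A = 499.8 kN·m and M_B = 210.3 kN·m (hogging).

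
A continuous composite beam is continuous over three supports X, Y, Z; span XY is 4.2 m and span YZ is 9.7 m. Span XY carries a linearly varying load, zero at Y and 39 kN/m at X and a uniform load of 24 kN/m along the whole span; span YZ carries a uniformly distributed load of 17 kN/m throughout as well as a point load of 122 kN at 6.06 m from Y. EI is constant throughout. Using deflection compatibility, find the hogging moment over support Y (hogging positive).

Take M_Y as the redundant. Released structure: two simple spans XY and YZ with a hinge at Y.
End slopes at the hinge Y, treating each span as simply supported:
  span XY: triangular load, peak 39: 7w₀L³/(360EI) = 56.18/EI
  span XY: UDL 24: wL³/(24EI) = 74.09/EI
  span YZ: UDL 17: wL³/(24EI) = 646.5/EI
  span YZ: point load 122 at a = 6.06: Pab(L + b)/(6LEI) = 616.8/EI
  relative rotation θ_0 = (130.3 + 1263)/EI = 1394/EI
A unit hogging moment at Y produces rotation L₁/(3EI) + L₂/(3EI) = 4.633/EI.
Slope continuity at Y: θ_0 = M_Y·4.633/EI, so M_Y = 1394/4.633 = 300.8 kN·m (hogging).

M_Y = 300.8 kN·m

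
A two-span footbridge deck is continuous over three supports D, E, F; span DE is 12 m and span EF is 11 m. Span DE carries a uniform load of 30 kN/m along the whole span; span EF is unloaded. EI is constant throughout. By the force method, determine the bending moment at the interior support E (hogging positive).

Release continuity at E by inserting a hinge; the redundant is the internal moment M_E. The primary structure is two simply-supported spans DE and EF.
Rotations at E on the released spans (each span's end-slope, ×1/EI):
  span DE: UDL 30: wL³/(24EI) = 2160/EI
  relative rotation θ_0 = (2160 + 0)/EI = 2160/EI
A unit hogging moment at E produces rotation L₁/(3EI) + L₂/(3EI) = 7.667/EI.
Slope continuity at E: θ_0 = M_E·7.667/EI, so M_E = 2160/7.667 = 281.7 kN·m (hogging).

M_E = 281.7 kN·m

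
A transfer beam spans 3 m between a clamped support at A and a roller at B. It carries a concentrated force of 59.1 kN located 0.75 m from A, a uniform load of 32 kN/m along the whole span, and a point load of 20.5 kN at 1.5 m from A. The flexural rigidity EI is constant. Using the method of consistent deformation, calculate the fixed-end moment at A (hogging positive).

Take the reaction at B as the redundant and release it; the primary structure is a cantilever fixed at A.
Primary-structure tip deflection at B by superposition:
  point load 59.1 at a = 0.75: Pa²(3L − a)/(6EI) = 45.71/EI
  UDL 32: wL⁴/(8EI) = 324/EI
  point load 20.5 at a = 1.5: Pa²(3L − a)/(6EI) = 57.66/EI
  δ_0 = 427.4/EI
Tip deflection under a unit load at B: L³/(3EI) = 9/EI.
Compatibility at B: δ_0 − R_B·δ_{BB} = 0, so R_B = 427.4/9 = 47.49 kN.
Moment equilibrium about A: M_A = Σ(load moments about A) − R_B·L = 219.1 − 47.49×3 = 76.62 kN·m.

M_A = 76.62 kN·m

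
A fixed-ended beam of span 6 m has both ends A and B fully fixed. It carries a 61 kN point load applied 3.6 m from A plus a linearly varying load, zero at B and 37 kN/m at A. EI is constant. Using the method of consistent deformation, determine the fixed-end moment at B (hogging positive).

Take the two fixed-end moments M_A, M_B as redundants; the released structure is the simple span AB.
On the primary (simply-supported) span, the end slopes from the loading are:
  at A: point load 61 at a = 3.6: Pab(L + b)/(6LEI) = 123/EI
  at B: point load 61 at a = 3.6: Pab(L + a)/(6LEI) = 140.5/EI
  at A: triangular load, peak 37: w₀L³/(45EI) = 177.6/EI
  at B: triangular load, peak 37: 7w₀L³/(360EI) = 155.4/EI
  θ_A0 = 300.6/EI,  θ_B0 = 295.9/EI
Flexibility coefficients: a unit moment at one end gives L/(3EI) there and L/(6EI) at the far end, so f₁₁ = f₂₂ = 2/EI and f₁₂ = f₂₁ = 1/EI.
Compatibility — zero rotation at each built-in end:
  2 M_A + 1 M_B = 300.6
  1 M_A + 2 M_B = 295.9
Solving the pair gives M_A = 101.7 kN·m and M_B = 97.1 kN·m (hogging).

M_B = 97.1 kN·m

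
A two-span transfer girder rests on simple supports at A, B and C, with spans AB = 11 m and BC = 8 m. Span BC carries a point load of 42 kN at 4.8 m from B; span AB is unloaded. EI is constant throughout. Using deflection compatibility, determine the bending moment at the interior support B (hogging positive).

M_B = 23.77 kN·m

Release continuity at B by inserting a hinge; the redundant is the internal moment M_B. The primary structure is two simply-supported spans AB and BC.
End slopes at the hinge B, treating each span as simply supported:
  span BC: point load 42 at a = 4.8: Pab(L + b)/(6LEI) = 150.5/EI
  relative rotation θ_0 = (0 + 150.5)/EI = 150.5/EI
A unit hogging moment at B produces rotation L₁/(3EI) + L₂/(3EI) = 6.333/EI.
Slope continuity at B: θ_0 = M_B·6.333/EI, so M_B = 150.5/6.333 = 23.77 kN·m (hogging).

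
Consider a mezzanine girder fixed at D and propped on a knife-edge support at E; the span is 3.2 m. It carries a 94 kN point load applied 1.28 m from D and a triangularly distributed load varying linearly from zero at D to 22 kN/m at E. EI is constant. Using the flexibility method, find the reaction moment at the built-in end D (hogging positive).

M_D = 70.89 kN·m

Choose R_E as the redundant. The primary structure is the cantilever fixed at D.
Primary-structure tip deflection at E by superposition:
  point load 94 at a = 1.28: Pa²(3L − a)/(6EI) = 213.6/EI
  triangular load, peak 22 at the free end: 11w₀L⁴/(120EI) = 211.5/EI
  δ_0 = 425/EI
Flexibility coefficient — unit upward force at E: δ_{EE} = L³/(3EI) = 10.92/EI.
The prop prevents deflection at E: R_E = δ_0/δ_{EE} = 425/10.92 = 38.91 kN.
Moment equilibrium about D: M_D = Σ(load moments about D) − R_E·L = 195.4 − 38.91×3.2 = 70.89 kN·m.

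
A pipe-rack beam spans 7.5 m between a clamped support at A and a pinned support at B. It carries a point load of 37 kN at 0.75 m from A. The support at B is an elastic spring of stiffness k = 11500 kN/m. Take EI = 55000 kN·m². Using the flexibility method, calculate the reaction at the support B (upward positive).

Choose R_B as the redundant. The primary structure is the cantilever fixed at A.
Free-end deflection of the primary structure under the applied loading (downward +):
  point load 37 at a = 0.75: Pa²(3L − a)/(6EI) = 75.45/EI
Tip deflection under a unit load at B: L³/(3EI) = 140.6/EI.
With EI = 55000 kN·m²: δ_0 = 0.001372 m and δ_{BB} = 0.002557 m/kN.
Compatibility — the spring shortens by R_B/k under the reaction it provides: δ_0 − R_B·δ_{BB} = R_B/k. With 1/k = 0.000087 m/kN, R_B = δ_0 / (δ_{BB} + 1/k) = 0.001372 / (0.002557 + 0.000087) = 0.5189 kN.

R_B = 0.5189 kN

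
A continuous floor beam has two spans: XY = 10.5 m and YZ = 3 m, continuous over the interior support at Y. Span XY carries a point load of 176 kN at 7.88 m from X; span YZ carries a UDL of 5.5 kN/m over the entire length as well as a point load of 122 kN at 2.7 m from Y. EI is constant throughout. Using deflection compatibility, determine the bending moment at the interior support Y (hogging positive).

M_Y = 241 kN·m

Release continuity at Y by inserting a hinge; the redundant is the internal moment M_Y. The primary structure is two simply-supported spans XY and YZ.
End slopes at the hinge Y, treating each span as simply supported:
  span XY: point load 176 at a = 7.88: Pab(L + a)/(6LEI) = 1060/EI
  span YZ: UDL 5.5: wL³/(24EI) = 6.188/EI
  span YZ: point load 122 at a = 2.7: Pab(L + b)/(6LEI) = 18.12/EI
  relative rotation θ_0 = (1060 + 24.3)/EI = 1084/EI
A unit hogging moment at Y produces rotation L₁/(3EI) + L₂/(3EI) = 4.5/EI.
Slope continuity at Y: θ_0 = M_Y·4.5/EI, so M_Y = 1084/4.5 = 241 kN·m (hogging).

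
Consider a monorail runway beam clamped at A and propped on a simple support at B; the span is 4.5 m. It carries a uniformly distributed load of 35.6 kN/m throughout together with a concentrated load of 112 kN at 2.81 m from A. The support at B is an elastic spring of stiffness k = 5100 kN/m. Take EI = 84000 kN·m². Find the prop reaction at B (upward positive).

R_B = 72.59 kN

Remove the prop at B; the released (primary) structure is a cantilever built in at A.
Primary-structure tip deflection at B by superposition:
  UDL 35.6: wL⁴/(8EI) = 1825/EI
  point load 112 at a = 2.81: Pa²(3L − a)/(6EI) = 1576/EI
  δ_0 = 3400/EI
Tip deflection under a unit load at B: L³/(3EI) = 30.38/EI.
With EI = 84000 kN·m²: δ_0 = 0.040481 m and δ_{BB} = 0.000362 m/kN.
Compatibility — the spring shortens by R_B/k under the reaction it provides: δ_0 − R_B·δ_{BB} = R_B/k. With 1/k = 0.000196 m/kN, R_B = δ_0 / (δ_{BB} + 1/k) = 0.040481 / (0.000362 + 0.000196) = 72.59 kN.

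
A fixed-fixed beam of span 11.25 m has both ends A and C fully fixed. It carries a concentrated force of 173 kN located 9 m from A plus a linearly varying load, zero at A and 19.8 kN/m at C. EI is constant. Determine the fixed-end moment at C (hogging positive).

Take the two fixed-end moments M_A, M_C as redundants; the released structure is the simple span AC.
On the primary (simply-supported) span, the end slopes from the loading are:
  at A: point load 173 at a = 9: Pab(L + b)/(6LEI) = 700.6/EI
  at C: point load 173 at a = 9: Pab(L + a)/(6LEI) = 1051/EI
  at A: triangular load, peak 19.8: 7w₀L³/(360EI) = 548.2/EI
  at C: triangular load, peak 19.8: w₀L³/(45EI) = 626.5/EI
  θ_A0 = 1249/EI,  θ_C0 = 1677/EI
Flexibility coefficients: a unit moment at one end gives L/(3EI) there and L/(6EI) at the far end, so f₁₁ = f₂₂ = 3.75/EI and f₁₂ = f₂₁ = 1.875/EI.
Compatibility — zero rotation at each built-in end:
  3.75 M_A + 1.875 M_C = 1249
  1.875 M_A + 3.75 M_C = 1677
Solving the pair gives M_A = 145.8 kN·m and M_C = 374.4 kN·m (hogging).

M_C = 374.4 kN·m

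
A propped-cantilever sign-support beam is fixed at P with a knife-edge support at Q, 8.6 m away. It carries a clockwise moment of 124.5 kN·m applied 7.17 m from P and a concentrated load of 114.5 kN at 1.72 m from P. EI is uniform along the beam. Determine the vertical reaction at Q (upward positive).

R_Q = 27.53 kN

Remove the prop at Q; the released (primary) structure is a cantilever built in at P.
Primary-structure tip deflection at Q by superposition:
  clockwise couple 124.5 at a = 7.17: M₀a(2L − a)/(2EI) = 4477/EI
  point load 114.5 at a = 1.72: Pa²(3L − a)/(6EI) = 1359/EI
  δ_0 = 5836/EI
Tip deflection under a unit load at Q: L³/(3EI) = 212/EI.
Compatibility at Q: δ_0 − R_Q·δ_{QQ} = 0, so R_Q = 5836/212 = 27.53 kN.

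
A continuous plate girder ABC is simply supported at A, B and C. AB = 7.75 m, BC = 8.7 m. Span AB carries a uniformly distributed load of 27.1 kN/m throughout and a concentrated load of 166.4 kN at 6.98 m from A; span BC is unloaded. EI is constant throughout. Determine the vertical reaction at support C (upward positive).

R_C = -16.96 kN

Insert a hinge at B; M_B is the redundant, and each span becomes simply supported.
Discontinuity in slope at B on the released structure — sum the simple-span end rotations:
  span AB: UDL 27.1: wL³/(24EI) = 525.6/EI
  span AB: point load 166.4 at a = 6.98: Pab(L + a)/(6LEI) = 283.3/EI
  relative rotation θ_0 = (808.9 + 0)/EI = 808.9/EI
A unit hogging moment at B produces rotation L₁/(3EI) + L₂/(3EI) = 5.483/EI.
Slope continuity at B: θ_0 = M_B·5.483/EI, so M_B = 808.9/5.483 = 147.5 kN·m (hogging).
Span BC, ΣM about C: R_B^{BC}·8.7 = 0 + 147.5, so R_B^{BC} = 16.96 kN and R_C = 0 − 16.96 = -16.96 kN.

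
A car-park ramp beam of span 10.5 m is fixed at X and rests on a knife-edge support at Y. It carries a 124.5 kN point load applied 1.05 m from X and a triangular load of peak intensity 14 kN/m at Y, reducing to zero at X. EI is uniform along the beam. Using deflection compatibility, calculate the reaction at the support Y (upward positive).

R_Y = 42.23 kN

Remove the prop at Y; the released (primary) structure is a cantilever built in at X.
Free-end deflection of the primary structure under the applied loading (downward +):
  point load 124.5 at a = 1.05: Pa²(3L − a)/(6EI) = 696.6/EI
  triangular load, peak 14 at the free end: 11w₀L⁴/(120EI) = 15599/EI
  δ_0 = 16296/EI
Tip deflection under a unit load at Y: L³/(3EI) = 385.9/EI.
Compatibility at Y: δ_0 − R_Y·δ_{YY} = 0, so R_Y = 16296/385.9 = 42.23 kN.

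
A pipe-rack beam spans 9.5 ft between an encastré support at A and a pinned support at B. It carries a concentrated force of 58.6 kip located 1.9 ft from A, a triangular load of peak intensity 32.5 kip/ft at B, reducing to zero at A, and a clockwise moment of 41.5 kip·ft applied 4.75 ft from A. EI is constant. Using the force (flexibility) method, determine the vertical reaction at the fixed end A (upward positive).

Release the roller at B. Primary structure: cantilever fixed at A.
Primary-structure tip deflection at B by superposition:
  point load 58.6 at a = 1.9: Pa²(3L − a)/(6EI) = 937.9/EI
  triangular load, peak 32.5 at the free end: 11w₀L⁴/(120EI) = 24265/EI
  clockwise couple 41.5 at a = 4.75: M₀a(2L − a)/(2EI) = 1405/EI
  δ_0 = 26608/EI
Tip deflection under a unit load at B: L³/(3EI) = 285.8/EI.
The prop prevents deflection at B: R_B = δ_0/δ_{BB} = 26608/285.8 = 93.1 kip.
Vertical equilibrium: R_A = ΣP − R_B = 213 − 93.1 = 119.9 kip.

R_A = 119.9 kip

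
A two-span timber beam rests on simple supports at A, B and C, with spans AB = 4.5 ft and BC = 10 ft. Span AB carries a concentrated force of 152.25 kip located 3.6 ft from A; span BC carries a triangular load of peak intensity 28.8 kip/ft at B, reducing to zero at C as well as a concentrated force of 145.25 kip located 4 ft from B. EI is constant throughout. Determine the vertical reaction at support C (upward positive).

Release continuity at B by inserting a hinge; the redundant is the internal moment M_B. The primary structure is two simply-supported spans AB and BC.
Rotations at B on the released spans (each span's end-slope, ×1/EI):
  span AB: point load 152.25 at a = 3.6: Pab(L + a)/(6LEI) = 148/EI
  span BC: triangular load, peak 28.8: w₀L³/(45EI) = 640/EI
  span BC: point load 145.25 at a = 4: Pab(L + b)/(6LEI) = 929.6/EI
  relative rotation θ_0 = (148 + 1570)/EI = 1718/EI
A unit hogging moment at B produces rotation L₁/(3EI) + L₂/(3EI) = 4.833/EI.
Compatibility: M_B·(L₁+L₂)/(3EI) = θ_0, giving M_B = 355.4 kip·ft (hogging).
Span BC, ΣM about C: R_B^{BC}·10 = 1832 + 355.4, so R_B^{BC} = 218.7 kip and R_C = 289.2 − 218.7 = 70.56 kip.

R_C = 70.56 kip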